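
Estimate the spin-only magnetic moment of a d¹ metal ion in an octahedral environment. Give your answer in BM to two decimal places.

1.73 BM

Configuration: t₂g¹ eg⁰ → 1 unpaired electron.
μ(spin-only) = √[1(1+2)] = √3 ≈ 1.73 BM.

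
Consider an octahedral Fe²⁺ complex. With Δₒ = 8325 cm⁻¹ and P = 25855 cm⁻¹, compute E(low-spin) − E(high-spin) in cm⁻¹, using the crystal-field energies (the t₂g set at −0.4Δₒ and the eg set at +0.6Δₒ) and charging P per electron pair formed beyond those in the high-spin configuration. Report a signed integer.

35060

Fe sits in group 8; removing 2 electrons leaves Fe²⁺ with 8 − 2 = 6 d electrons.
High-spin: t₂g⁴ eg², CFSE = -0.4Δₒ = -3330 cm⁻¹.
For low-spin the configuration is t₂g⁶ eg⁰: orbital energy -2.4 × 8325 = -19980 cm⁻¹, and 2 additional pairs relative to high-spin add 51710 cm⁻¹, giving 31730 cm⁻¹.
E(LS) − E(HS) = 31730 − (-3330) = 35060 cm⁻¹.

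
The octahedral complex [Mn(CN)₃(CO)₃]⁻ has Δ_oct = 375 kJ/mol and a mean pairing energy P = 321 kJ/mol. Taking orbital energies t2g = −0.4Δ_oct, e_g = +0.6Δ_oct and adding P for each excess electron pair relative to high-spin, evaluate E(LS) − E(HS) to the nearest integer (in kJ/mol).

-108

Ligand charges: 3×(-1) from CN⁻ and 3×(+0) from CO sum to -3; with overall charge -1, Mn is +2.
Mn is in group 7, so Mn²⁺ is d⁵ (7 − 2 = 5).
High-spin: t2g^3 e_g^2, CFSE = 0.0Δ_oct = 0 kJ/mol.
Low-spin t2g^5 e_g^0 gives -2.0Δ_oct = -750 kJ/mol, but forming 2 extra pairs costs 2P = 642 kJ/mol, so E(LS) = -750 + 642 = -108 kJ/mol.
Thus E(LS) − E(HS) = -108 kJ/mol.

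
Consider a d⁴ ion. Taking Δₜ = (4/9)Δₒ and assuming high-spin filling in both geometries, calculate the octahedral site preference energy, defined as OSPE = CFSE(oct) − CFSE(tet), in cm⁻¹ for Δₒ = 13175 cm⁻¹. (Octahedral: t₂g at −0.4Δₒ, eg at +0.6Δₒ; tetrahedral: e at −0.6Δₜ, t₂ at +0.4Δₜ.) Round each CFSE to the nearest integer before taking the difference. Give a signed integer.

Octahedral high-spin t2g^3 e_g^1: CFSE = -0.6 × 13175 = -7905 cm⁻¹.
Tetrahedral: e^2 t2^2, CFSE = 2(−0.6) + 2(+0.4) = -0.4Δₜ = -0.4 × (4/9) × 13175 = -2342 cm⁻¹.
Subtracting, OSPE = -7905 − (-2342) = -5563 cm⁻¹.

-5563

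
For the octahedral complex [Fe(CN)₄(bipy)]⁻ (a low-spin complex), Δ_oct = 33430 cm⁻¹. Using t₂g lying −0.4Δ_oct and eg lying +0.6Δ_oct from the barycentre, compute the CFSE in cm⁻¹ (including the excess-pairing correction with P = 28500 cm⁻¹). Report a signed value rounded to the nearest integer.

-9860

Ligand charges: 4×(-1) from CN⁻ and 1×(+0) from bipy sum to -4; with overall charge -1, Fe is +3.
Fe sits in group 8; removing 3 electrons leaves Fe³⁺ with 8 − 3 = 5 d electrons.
The d⁵ electrons fill as t₂g⁵ eg⁰.
The orbital stabilization is -2.0Δ_oct = -2.0 × 33430 = -66860 cm⁻¹.
High-spin d⁵ would be t₂g³ eg² with 0 pairs; low-spin has 2, so 2 excess pairs cost +2P = +57000 cm⁻¹.
Overall CFSE = -66860 + 57000 = -9860 cm⁻¹.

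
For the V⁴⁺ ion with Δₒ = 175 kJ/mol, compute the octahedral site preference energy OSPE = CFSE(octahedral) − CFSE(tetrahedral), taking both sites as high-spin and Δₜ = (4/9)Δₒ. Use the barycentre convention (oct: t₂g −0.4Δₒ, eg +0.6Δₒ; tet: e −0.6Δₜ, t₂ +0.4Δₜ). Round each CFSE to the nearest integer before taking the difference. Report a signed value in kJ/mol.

-23

V sits in group 5; removing 4 electrons leaves V⁴⁺ with 5 − 4 = 1 d electrons.
Octahedral high-spin t₂g¹ eg⁰: CFSE = -0.4 × 175 = -70 kJ/mol.
In a tetrahedral site the filling is e¹ t₂⁰: CFSE(tet) = -0.6Δₜ = -0.6 × (4/9)(175) = -47 kJ/mol.
OSPE = -70 − (-47) = -23 kJ/mol.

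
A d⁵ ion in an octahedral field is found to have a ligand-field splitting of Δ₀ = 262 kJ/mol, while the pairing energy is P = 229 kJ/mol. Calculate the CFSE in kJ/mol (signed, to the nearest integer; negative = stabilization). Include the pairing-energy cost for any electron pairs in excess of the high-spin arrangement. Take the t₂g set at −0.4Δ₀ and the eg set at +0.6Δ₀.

Here Δ₀ > P (262 > 229), so the low-spin state is favoured.
Filling d⁵ accordingly: t₂g⁵ eg⁰.
Orbital CFSE = -2.0Δ₀ = -2.0 × 262 = -524 kJ/mol.
Excess pairs vs high-spin: 2 − 0 = 2; pairing cost = +458 kJ/mol.
Net CFSE = -524 + 458 = -66 kJ/mol.

-66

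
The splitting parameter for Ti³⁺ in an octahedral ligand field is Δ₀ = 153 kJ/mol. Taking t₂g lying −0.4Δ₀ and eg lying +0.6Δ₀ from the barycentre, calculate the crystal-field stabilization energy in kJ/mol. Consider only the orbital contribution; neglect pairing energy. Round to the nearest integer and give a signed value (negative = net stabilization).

-61

Group 4 minus oxidation state +3 gives a d¹ configuration for Ti³⁺.
The d¹ electrons fill as t₂g¹ eg⁰.
Orbital CFSE = 1(-0.4) + 0(0.6) = -0.4Δ₀ = -0.4 × 153 = -61 kJ/mol.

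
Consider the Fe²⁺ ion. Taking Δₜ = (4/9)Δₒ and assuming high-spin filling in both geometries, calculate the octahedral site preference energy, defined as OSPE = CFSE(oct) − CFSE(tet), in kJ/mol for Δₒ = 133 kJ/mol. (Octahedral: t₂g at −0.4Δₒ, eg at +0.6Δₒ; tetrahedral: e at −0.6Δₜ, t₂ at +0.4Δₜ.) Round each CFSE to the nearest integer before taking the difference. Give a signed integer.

Group 8 minus oxidation state +2 gives a d⁶ configuration for Fe²⁺.
Octahedral high-spin t₂g⁴ eg²: CFSE = -0.4 × 133 = -53 kJ/mol.
In a tetrahedral site the filling is e³ t₂³: CFSE(tet) = -0.6Δₜ = -0.6 × (4/9)(133) = -35 kJ/mol.
Subtracting, OSPE = -53 − (-35) = -18 kJ/mol.

-18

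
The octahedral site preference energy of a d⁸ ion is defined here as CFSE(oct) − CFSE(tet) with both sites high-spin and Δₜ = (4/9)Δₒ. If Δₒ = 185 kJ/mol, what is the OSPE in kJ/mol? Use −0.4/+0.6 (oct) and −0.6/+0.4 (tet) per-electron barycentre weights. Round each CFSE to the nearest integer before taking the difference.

-156

In an octahedral site d⁸ (HS) is t₂g⁶ eg², giving CFSE(oct) = -1.2Δₒ = -222 kJ/mol.
Tetrahedral e⁴ t₂⁴ gives -0.8Δₜ = -0.8 × (4/9) × 185 = -66 kJ/mol.
Subtracting, OSPE = -222 − (-66) = -156 kJ/mol.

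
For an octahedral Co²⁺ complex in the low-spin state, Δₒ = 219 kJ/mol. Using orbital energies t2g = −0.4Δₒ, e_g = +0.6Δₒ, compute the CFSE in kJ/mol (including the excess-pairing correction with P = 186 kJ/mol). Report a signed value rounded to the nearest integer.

Group 9 minus oxidation state +2 gives a d⁷ configuration for Co²⁺.
The d⁷ electrons fill as t2g^6 e_g^1.
The orbital stabilization is -1.8Δₒ = -1.8 × 219 = -394 kJ/mol.
Relative to high-spin t2g^5 e_g^2 (2 paired), the low-spin configuration has 1 additional pair, contributing +1 × 186 = +186 kJ/mol.
Combining: -394 + 186 = -208 kJ/mol.

-208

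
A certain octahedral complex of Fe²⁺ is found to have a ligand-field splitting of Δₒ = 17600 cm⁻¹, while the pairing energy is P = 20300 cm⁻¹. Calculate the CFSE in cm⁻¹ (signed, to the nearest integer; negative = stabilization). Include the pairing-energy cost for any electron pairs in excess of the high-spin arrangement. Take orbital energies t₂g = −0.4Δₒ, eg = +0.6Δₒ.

Fe is in group 8, so Fe²⁺ is d⁶ (8 − 2 = 6).
With Δₒ < P the complex is high-spin.
Configuration: t₂g⁴ eg².
Orbital CFSE = -0.4Δₒ = -0.4 × 17600 = -7040 cm⁻¹.
High-spin has no excess pairs, so no pairing correction applies.

-7040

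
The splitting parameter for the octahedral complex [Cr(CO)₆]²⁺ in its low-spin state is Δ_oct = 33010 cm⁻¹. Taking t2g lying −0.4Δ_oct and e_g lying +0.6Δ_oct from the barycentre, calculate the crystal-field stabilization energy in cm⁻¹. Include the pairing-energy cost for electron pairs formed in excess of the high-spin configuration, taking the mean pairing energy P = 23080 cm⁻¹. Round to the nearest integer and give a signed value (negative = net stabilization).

-29736

CO is neutral, so the +2 overall charge sits on Cr: oxidation state +2.
Cr sits in group 6; removing 2 electrons leaves Cr²⁺ with 6 − 2 = 4 d electrons.
Electron filling gives t2g^4 e_g^0.
Orbital CFSE = 4(-0.4) + 0(0.6) = -1.6Δ_oct = -1.6 × 33010 = -52816 cm⁻¹.
High-spin d⁴ would be t2g^3 e_g^1 with 0 pairs; low-spin has 1, so 1 excess pair costs +1P = +23080 cm⁻¹.
Overall CFSE = -52816 + 23080 = -29736 cm⁻¹.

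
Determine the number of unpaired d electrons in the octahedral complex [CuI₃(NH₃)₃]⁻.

1

Ligand charges: 3×(-1) from I⁻ and 3×(+0) from NH₃ sum to -3; with overall charge -1, Cu is +2.
Cu²⁺: group 11, so d-count = 11 − 2 = 9.
Configuration: t2g^6 e_g^3, giving 1 unpaired electron.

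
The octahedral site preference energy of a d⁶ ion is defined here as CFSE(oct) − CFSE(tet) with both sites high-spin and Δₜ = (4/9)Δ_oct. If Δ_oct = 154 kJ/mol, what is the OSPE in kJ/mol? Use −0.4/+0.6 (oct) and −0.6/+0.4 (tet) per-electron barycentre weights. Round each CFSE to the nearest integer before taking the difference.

Octahedral (high-spin): t2g^4 e_g^2, CFSE = 4(−0.4) + 2(+0.6) = -0.4Δ_oct = -0.4 × 154 = -62 kJ/mol.
Tetrahedral e^3 t2^3 gives -0.6Δₜ = -0.6 × (4/9) × 154 = -41 kJ/mol.
OSPE = -62 − (-41) = -21 kJ/mol.

-21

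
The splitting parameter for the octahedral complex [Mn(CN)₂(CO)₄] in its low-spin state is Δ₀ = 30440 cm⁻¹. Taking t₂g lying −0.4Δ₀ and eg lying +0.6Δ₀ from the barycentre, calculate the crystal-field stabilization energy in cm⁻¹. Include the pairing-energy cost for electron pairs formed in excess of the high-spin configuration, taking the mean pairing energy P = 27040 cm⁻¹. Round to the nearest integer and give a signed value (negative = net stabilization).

Ligand charges: 2×(-1) from CN⁻ and 4×(+0) from CO sum to -2; with overall charge +0, Mn is +2.
Mn sits in group 7; removing 2 electrons leaves Mn²⁺ with 7 − 2 = 5 d electrons.
Electron filling gives t₂g⁵ eg⁰.
CFSE(orbital) = 5×(-0.4Δ₀) + 0×(0.6Δ₀) = -2.0Δ₀; with Δ₀ = 30440 cm⁻¹ that is -60880 cm⁻¹.
High-spin d⁵ would be t₂g³ eg² with 0 pairs; low-spin has 2, so 2 excess pairs cost +2P = +54080 cm⁻¹.
Overall CFSE = -60880 + 54080 = -6800 cm⁻¹.

-6800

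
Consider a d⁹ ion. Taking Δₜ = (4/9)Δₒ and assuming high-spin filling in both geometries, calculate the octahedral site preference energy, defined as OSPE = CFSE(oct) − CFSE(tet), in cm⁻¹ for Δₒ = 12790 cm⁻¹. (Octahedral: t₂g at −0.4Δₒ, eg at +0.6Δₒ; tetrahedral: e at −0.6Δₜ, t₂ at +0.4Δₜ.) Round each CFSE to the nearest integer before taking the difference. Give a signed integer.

-5400

Octahedral (high-spin): t₂g⁶ eg³, CFSE = 6(−0.4) + 3(+0.6) = -0.6Δₒ = -0.6 × 12790 = -7674 cm⁻¹.
In a tetrahedral site the filling is e⁴ t₂⁵: CFSE(tet) = -0.4Δₜ = -0.4 × (4/9)(12790) = -2274 cm⁻¹.
OSPE = CFSE(oct) − CFSE(tet) = -7674 − (-2274) = -5400 cm⁻¹.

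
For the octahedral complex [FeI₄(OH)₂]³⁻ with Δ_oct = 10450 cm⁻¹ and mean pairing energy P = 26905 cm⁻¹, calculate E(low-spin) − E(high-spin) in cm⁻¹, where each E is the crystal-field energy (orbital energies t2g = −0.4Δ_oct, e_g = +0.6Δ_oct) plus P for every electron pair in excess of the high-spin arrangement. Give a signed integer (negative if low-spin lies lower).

32910

Ligand charges: 4×(-1) from I⁻ and 2×(-1) from OH⁻ sum to -6; with overall charge -3, Fe is +3.
Fe is in group 8, so Fe³⁺ is d⁵ (8 − 3 = 5).
In the high-spin limit (t2g^3 e_g^2) the orbital term is 0.0Δ_oct = 0 cm⁻¹, with no excess pairing.
For low-spin the configuration is t2g^5 e_g^0: orbital energy -2.0 × 10450 = -20900 cm⁻¹, and 2 additional pairs relative to high-spin add 53810 cm⁻¹, giving 32910 cm⁻¹.
The difference is 32910 − (0) = 32910 cm⁻¹, so high-spin lies lower.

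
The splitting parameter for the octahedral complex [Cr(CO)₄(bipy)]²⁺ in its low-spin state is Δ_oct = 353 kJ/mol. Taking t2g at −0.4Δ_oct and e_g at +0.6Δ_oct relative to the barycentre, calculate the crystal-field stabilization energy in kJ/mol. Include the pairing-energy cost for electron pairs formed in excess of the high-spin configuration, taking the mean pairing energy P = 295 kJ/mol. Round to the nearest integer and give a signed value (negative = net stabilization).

-270

Ligand charges: 4×(+0) from CO and 1×(+0) from bipy sum to +0; with overall charge +2, Cr is +2.
Cr sits in group 6; removing 2 electrons leaves Cr²⁺ with 6 − 2 = 4 d electrons.
The d⁴ electrons fill as t2g^4 e_g^0.
The orbital stabilization is -1.6Δ_oct = -1.6 × 353 = -565 kJ/mol.
Pairing penalty: 1 pair vs 0 in the high-spin reference → 1 extra × P = 295 kJ/mol.
Combining: -565 + 295 = -270 kJ/mol.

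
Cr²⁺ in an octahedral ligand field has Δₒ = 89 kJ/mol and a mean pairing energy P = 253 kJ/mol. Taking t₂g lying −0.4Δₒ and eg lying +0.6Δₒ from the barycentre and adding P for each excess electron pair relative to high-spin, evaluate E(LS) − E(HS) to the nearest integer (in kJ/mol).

Cr is in group 6, so Cr²⁺ is d⁴ (6 − 2 = 4).
In the high-spin limit (t₂g³ eg¹) the orbital term is -0.6Δₒ = -53 kJ/mol, with no excess pairing.
For low-spin the configuration is t₂g⁴ eg⁰: orbital energy -1.6 × 89 = -142 kJ/mol, and 1 additional pair relative to high-spin adds 253 kJ/mol, giving 111 kJ/mol.
Thus E(LS) − E(HS) = 164 kJ/mol.

164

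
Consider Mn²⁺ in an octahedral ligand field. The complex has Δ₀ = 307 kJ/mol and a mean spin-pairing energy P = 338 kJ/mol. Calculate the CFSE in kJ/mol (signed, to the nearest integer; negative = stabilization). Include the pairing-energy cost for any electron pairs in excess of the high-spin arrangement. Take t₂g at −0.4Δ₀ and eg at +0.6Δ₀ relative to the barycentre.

0

Mn is in group 7, so Mn²⁺ is d⁵ (7 − 2 = 5).
Δ₀ < P, so pairing is avoided: the ground state is high-spin.
Filling d⁵ accordingly: t₂g³ eg².
Orbital CFSE = 0.0Δ₀ = 0.0 × 307 = 0 kJ/mol.
High-spin has no excess pairs, so no pairing correction applies.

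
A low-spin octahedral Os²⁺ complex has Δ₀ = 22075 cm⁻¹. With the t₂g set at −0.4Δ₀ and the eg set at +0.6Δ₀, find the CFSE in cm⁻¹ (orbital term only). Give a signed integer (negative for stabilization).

-52980

Group 8 minus oxidation state +2 gives a d⁶ configuration for Os²⁺.
The d⁶ electrons fill as t₂g⁶ eg⁰.
CFSE(orbital) = 6×(-0.4Δ₀) + 0×(0.6Δ₀) = -2.4Δ₀; with Δ₀ = 22075 cm⁻¹ that is -52980 cm⁻¹.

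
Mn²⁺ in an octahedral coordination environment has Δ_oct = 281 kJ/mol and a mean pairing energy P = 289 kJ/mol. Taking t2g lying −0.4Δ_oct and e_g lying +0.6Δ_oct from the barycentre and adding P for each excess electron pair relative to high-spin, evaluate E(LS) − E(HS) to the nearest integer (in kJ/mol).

16

Mn is in group 7, so Mn²⁺ is d⁵ (7 − 2 = 5).
High-spin d⁵ fills as t2g^3 e_g^2 with CFSE 3(−0.4) + 2(+0.6) = 0.0Δ_oct = 0 kJ/mol.
Low-spin t2g^5 e_g^0 gives -2.0Δ_oct = -562 kJ/mol, but forming 2 extra pairs costs 2P = 578 kJ/mol, so E(LS) = -562 + 578 = 16 kJ/mol.
The difference is 16 − (0) = 16 kJ/mol, so high-spin lies lower.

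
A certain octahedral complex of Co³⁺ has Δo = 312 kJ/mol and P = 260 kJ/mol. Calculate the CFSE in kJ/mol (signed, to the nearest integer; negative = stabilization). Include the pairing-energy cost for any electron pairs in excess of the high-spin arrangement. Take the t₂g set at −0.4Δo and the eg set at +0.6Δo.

Co sits in group 9; removing 3 electrons leaves Co³⁺ with 9 − 3 = 6 d electrons.
With Δo > P the complex is low-spin.
Filling d⁶ accordingly: t₂g⁶ eg⁰.
Orbital CFSE = -2.4Δo = -2.4 × 312 = -749 kJ/mol.
Excess pairs vs high-spin: 3 − 1 = 2; pairing cost = +520 kJ/mol.
Net CFSE = -749 + 520 = -229 kJ/mol.

-229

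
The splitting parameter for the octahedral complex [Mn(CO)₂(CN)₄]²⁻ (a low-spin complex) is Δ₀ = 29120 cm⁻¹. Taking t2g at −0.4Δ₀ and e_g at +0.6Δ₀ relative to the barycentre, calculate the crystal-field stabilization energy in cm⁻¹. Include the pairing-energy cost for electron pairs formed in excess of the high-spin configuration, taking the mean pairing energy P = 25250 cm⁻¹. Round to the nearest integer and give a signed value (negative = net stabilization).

-7740

Ligand charges: 2×(+0) from CO and 4×(-1) from CN⁻ sum to -4; with overall charge -2, Mn is +2.
Mn sits in group 7; removing 2 electrons leaves Mn²⁺ with 7 − 2 = 5 d electrons.
Configuration: t2g^5 e_g^0.
The orbital stabilization is -2.0Δ₀ = -2.0 × 29120 = -58240 cm⁻¹.
High-spin d⁵ would be t2g^3 e_g^2 with 0 pairs; low-spin has 2, so 2 excess pairs cost +2P = +50500 cm⁻¹.
Net CFSE = -58240 + 50500 = -7740 cm⁻¹.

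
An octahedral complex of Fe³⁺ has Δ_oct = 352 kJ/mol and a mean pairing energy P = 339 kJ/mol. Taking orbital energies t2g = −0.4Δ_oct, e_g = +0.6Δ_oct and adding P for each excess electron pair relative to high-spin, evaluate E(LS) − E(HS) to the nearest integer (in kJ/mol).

-26

Fe sits in group 8; removing 3 electrons leaves Fe³⁺ with 8 − 3 = 5 d electrons.
High-spin d⁵ fills as t2g^3 e_g^2 with CFSE 3(−0.4) + 2(+0.6) = 0.0Δ_oct = 0 kJ/mol.
Low-spin: t2g^5 e_g^0, orbital CFSE = -2.0Δ_oct = -704 kJ/mol; plus 2 excess pairs × P = +678 kJ/mol; total -26 kJ/mol.
E(LS) − E(HS) = -26 − (0) = -26 kJ/mol.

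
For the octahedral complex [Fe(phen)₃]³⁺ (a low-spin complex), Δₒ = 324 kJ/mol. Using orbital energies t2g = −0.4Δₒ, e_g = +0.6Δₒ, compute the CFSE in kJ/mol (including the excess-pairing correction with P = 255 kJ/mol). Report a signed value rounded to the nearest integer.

phen is neutral, so the +3 overall charge sits on Fe: oxidation state +3.
Group 8 minus oxidation state +3 gives a d⁵ configuration for Fe³⁺.
Electron filling gives t2g^5 e_g^0.
Orbital CFSE = 5(-0.4) + 0(0.6) = -2.0Δₒ = -2.0 × 324 = -648 kJ/mol.
High-spin d⁵ would be t2g^3 e_g^2 with 0 pairs; low-spin has 2, so 2 excess pairs cost +2P = +510 kJ/mol.
Net CFSE = -648 + 510 = -138 kJ/mol.

-138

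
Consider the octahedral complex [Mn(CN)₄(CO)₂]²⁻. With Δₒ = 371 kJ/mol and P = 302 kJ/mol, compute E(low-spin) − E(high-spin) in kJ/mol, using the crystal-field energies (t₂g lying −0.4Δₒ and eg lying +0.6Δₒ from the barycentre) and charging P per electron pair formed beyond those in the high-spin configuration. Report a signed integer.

-138

Ligand charges: 4×(-1) from CN⁻ and 2×(+0) from CO sum to -4; with overall charge -2, Mn is +2.
Group 7 minus oxidation state +2 gives a d⁵ configuration for Mn²⁺.
High-spin d⁵ fills as t₂g³ eg² with CFSE 3(−0.4) + 2(+0.6) = 0.0Δₒ = 0 kJ/mol.
Low-spin: t₂g⁵ eg⁰, orbital CFSE = -2.0Δₒ = -742 kJ/mol; plus 2 excess pairs × P = +604 kJ/mol; total -138 kJ/mol.
The difference is -138 − (0) = -138 kJ/mol, so low-spin lies lower.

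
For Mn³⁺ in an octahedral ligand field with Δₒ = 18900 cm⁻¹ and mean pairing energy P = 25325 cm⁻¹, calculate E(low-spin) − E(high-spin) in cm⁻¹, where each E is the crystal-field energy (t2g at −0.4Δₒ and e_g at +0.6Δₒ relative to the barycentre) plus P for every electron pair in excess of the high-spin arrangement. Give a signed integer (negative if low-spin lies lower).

Mn³⁺: group 7, so d-count = 7 − 3 = 4.
High-spin: t2g^3 e_g^1, CFSE = -0.6Δₒ = -11340 cm⁻¹.
Low-spin: t2g^4 e_g^0, orbital CFSE = -1.6Δₒ = -30240 cm⁻¹; plus 1 excess pair × P = +25325 cm⁻¹; total -4915 cm⁻¹.
Thus E(LS) − E(HS) = 6425 cm⁻¹.

6425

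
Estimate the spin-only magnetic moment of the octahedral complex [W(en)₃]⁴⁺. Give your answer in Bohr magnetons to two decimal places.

en is neutral, so the +4 overall charge sits on W: oxidation state +4.
W is in group 6, so W⁴⁺ is d² (6 − 4 = 2).
For octahedral d² the high- and low-spin configurations coincide.
Configuration: t₂g² eg⁰ → 2 unpaired electrons.
μ(spin-only) = √[2(2+2)] = √8 ≈ 2.83 Bohr magnetons.

2.83 Bohr magnetons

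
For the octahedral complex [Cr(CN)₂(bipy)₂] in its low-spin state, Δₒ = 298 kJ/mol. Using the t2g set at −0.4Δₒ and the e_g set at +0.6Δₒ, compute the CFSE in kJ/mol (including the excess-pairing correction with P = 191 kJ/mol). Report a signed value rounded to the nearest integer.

Ligand charges: 2×(-1) from CN⁻ and 2×(+0) from bipy sum to -2; with overall charge +0, Cr is +2.
Group 6 minus oxidation state +2 gives a d⁴ configuration for Cr²⁺.
The d⁴ electrons fill as t2g^4 e_g^0.
Orbital CFSE = 4(-0.4) + 0(0.6) = -1.6Δₒ = -1.6 × 298 = -477 kJ/mol.
Pairing penalty: 1 pair vs 0 in the high-spin reference → 1 extra × P = 191 kJ/mol.
Overall CFSE = -477 + 191 = -286 kJ/mol.

-286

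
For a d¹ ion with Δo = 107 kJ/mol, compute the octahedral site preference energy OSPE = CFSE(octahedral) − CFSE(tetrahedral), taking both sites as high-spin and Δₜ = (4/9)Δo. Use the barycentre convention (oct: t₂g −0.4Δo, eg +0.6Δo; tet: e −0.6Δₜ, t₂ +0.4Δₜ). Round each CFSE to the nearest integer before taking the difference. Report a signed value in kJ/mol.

-14

Octahedral high-spin t2g^1 e_g^0: CFSE = -0.4 × 107 = -43 kJ/mol.
Tetrahedral e^1 t2^0 gives -0.6Δₜ = -0.6 × (4/9) × 107 = -29 kJ/mol.
OSPE = -43 − (-29) = -14 kJ/mol.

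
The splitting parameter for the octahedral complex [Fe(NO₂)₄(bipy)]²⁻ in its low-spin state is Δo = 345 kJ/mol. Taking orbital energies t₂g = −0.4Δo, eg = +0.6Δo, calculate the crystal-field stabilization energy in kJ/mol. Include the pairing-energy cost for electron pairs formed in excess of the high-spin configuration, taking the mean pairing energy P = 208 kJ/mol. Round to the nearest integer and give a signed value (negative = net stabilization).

-412

Ligand charges: 4×(-1) from NO₂⁻ and 1×(+0) from bipy sum to -4; with overall charge -2, Fe is +2.
Fe sits in group 8; removing 2 electrons leaves Fe²⁺ with 8 − 2 = 6 d electrons.
Electron filling gives t₂g⁶ eg⁰.
CFSE(orbital) = 6×(-0.4Δo) + 0×(0.6Δo) = -2.4Δo; with Δo = 345 kJ/mol that is -828 kJ/mol.
Pairing penalty: 3 pairs vs 1 in the high-spin reference → 2 extra × P = 416 kJ/mol.
Net CFSE = -828 + 416 = -412 kJ/mol.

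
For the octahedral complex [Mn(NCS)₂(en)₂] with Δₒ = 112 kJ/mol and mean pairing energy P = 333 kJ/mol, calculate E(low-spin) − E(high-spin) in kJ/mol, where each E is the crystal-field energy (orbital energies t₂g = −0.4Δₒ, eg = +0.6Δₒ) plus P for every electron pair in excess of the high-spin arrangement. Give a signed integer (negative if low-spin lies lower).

Ligand charges: 2×(-1) from NCS⁻ and 2×(+0) from en sum to -2; with overall charge +0, Mn is +2.
Mn²⁺: group 7, so d-count = 7 − 2 = 5.
High-spin d⁵ fills as t₂g³ eg² with CFSE 3(−0.4) + 2(+0.6) = 0.0Δₒ = 0 kJ/mol.
Low-spin t₂g⁵ eg⁰ gives -2.0Δₒ = -224 kJ/mol, but forming 2 extra pairs costs 2P = 666 kJ/mol, so E(LS) = -224 + 666 = 442 kJ/mol.
Thus E(LS) − E(HS) = 442 kJ/mol.

442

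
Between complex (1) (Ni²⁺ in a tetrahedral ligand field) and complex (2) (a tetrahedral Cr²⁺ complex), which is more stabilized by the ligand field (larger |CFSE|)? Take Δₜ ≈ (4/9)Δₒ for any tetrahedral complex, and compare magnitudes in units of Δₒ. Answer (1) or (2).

(1)

(1): Group 10 minus oxidation state +2 gives a d⁸ configuration for Ni²⁺; With tetrahedral geometry the complex is necessarily high-spin; e^4 t2^4, CFSE = -0.8Δₜ ≈ -0.36Δₒ.
(2): Cr sits in group 6; removing 2 electrons leaves Cr²⁺ with 6 − 2 = 4 d electrons; With tetrahedral geometry the complex is necessarily high-spin; e² t₂², CFSE = -0.4Δₜ ≈ -0.18Δₒ.
So (1) has the larger |CFSE|.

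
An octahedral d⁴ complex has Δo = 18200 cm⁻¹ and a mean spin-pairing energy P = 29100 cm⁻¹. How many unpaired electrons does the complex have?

Δo < P, so pairing is avoided: the ground state is high-spin.
That gives t₂g³ eg¹.
Unpaired electrons: 4.

4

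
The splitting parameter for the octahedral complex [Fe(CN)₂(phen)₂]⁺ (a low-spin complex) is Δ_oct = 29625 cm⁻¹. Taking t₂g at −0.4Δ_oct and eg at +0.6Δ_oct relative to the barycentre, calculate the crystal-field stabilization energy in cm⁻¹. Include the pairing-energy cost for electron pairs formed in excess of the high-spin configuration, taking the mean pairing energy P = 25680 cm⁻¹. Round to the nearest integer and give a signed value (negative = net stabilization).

-7890

Ligand charges: 2×(-1) from CN⁻ and 2×(+0) from phen sum to -2; with overall charge +1, Fe is +3.
Fe³⁺: group 8, so d-count = 8 − 3 = 5.
The d⁵ electrons fill as t₂g⁵ eg⁰.
CFSE(orbital) = 5×(-0.4Δ_oct) + 0×(0.6Δ_oct) = -2.0Δ_oct; with Δ_oct = 29625 cm⁻¹ that is -59250 cm⁻¹.
Relative to high-spin t₂g³ eg² (0 paired), the low-spin configuration has 2 additional pairs, contributing +2 × 25680 = +51360 cm⁻¹.
Combining: -59250 + 51360 = -7890 cm⁻¹.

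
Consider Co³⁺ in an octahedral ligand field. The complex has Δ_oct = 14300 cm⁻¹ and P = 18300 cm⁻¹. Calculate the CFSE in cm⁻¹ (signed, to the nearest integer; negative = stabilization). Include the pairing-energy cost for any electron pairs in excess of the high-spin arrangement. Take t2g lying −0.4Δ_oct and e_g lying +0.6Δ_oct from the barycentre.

-5720

Co sits in group 9; removing 3 electrons leaves Co³⁺ with 9 − 3 = 6 d electrons.
Since Δ_oct = 14300 cm⁻¹ < P = 18300 cm⁻¹, the complex adopts the high-spin configuration.
Configuration: t2g^4 e_g^2.
Orbital CFSE = -0.4Δ_oct = -0.4 × 14300 = -5720 cm⁻¹.
High-spin has no excess pairs, so no pairing correction applies.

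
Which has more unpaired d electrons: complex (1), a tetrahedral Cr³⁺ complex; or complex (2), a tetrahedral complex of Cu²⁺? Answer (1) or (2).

(1): Cr is in group 6, so Cr³⁺ is d³ (6 − 3 = 3); Tetrahedral splitting is small, so the complex is high-spin; e² t₂¹ → 3 unpaired.
(2): Cu is in group 11, so Cu²⁺ is d⁹ (11 − 2 = 9); Tetrahedral splitting is small, so the complex is high-spin; e⁴ t₂⁵ → 1 unpaired.
So (1) has more unpaired electrons.

(1)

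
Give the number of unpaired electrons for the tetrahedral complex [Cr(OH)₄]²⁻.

4

Each OH⁻ contributes -1; 4 × (-1) = -4. With overall charge -2, Cr is in the +2 oxidation state.
Cr is in group 6, so Cr²⁺ is d⁴ (6 − 2 = 4).
Tetrahedral splitting is small, so the complex is high-spin.
Configuration: e² t₂², giving 4 unpaired electrons.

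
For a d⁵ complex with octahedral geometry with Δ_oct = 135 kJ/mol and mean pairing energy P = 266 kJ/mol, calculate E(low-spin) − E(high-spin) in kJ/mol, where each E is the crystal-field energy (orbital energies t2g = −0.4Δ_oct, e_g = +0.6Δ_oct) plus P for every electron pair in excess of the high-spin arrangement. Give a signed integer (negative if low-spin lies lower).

High-spin: t2g^3 e_g^2, CFSE = 0.0Δ_oct = 0 kJ/mol.
For low-spin the configuration is t2g^5 e_g^0: orbital energy -2.0 × 135 = -270 kJ/mol, and 2 additional pairs relative to high-spin add 532 kJ/mol, giving 262 kJ/mol.
The difference is 262 − (0) = 262 kJ/mol, so high-spin lies lower.

262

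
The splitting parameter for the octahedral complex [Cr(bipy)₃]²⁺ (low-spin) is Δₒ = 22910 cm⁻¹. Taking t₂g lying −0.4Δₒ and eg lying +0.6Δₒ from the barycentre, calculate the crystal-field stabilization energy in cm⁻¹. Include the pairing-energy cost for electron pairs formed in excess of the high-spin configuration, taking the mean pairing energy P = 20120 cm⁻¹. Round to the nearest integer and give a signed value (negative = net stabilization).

-16536

bipy is neutral, so the +2 overall charge sits on Cr: oxidation state +2.
Cr is in group 6, so Cr²⁺ is d⁴ (6 − 2 = 4).
The d⁴ electrons fill as t₂g⁴ eg⁰.
CFSE(orbital) = 4×(-0.4Δₒ) + 0×(0.6Δₒ) = -1.6Δₒ; with Δₒ = 22910 cm⁻¹ that is -36656 cm⁻¹.
Pairing penalty: 1 pair vs 0 in the high-spin reference → 1 extra × P = 20120 cm⁻¹.
Overall CFSE = -36656 + 20120 = -16536 cm⁻¹.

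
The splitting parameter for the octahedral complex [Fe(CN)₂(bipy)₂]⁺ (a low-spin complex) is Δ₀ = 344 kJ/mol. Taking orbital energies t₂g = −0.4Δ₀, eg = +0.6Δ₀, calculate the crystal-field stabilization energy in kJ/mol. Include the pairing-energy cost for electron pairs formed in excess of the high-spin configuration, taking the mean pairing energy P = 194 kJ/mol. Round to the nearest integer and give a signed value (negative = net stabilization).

-300

Ligand charges: 2×(-1) from CN⁻ and 2×(+0) from bipy sum to -2; with overall charge +1, Fe is +3.
Fe³⁺: group 8, so d-count = 8 − 3 = 5.
Electron filling gives t₂g⁵ eg⁰.
The orbital stabilization is -2.0Δ₀ = -2.0 × 344 = -688 kJ/mol.
Relative to high-spin t₂g³ eg² (0 paired), the low-spin configuration has 2 additional pairs, contributing +2 × 194 = +388 kJ/mol.
Combining: -688 + 388 = -300 kJ/mol.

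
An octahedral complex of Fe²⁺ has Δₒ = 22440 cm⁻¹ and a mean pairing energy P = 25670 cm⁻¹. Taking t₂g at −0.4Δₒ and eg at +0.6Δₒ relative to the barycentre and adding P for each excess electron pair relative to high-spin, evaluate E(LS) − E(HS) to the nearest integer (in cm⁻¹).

Fe²⁺: group 8, so d-count = 8 − 2 = 6.
High-spin: t₂g⁴ eg², CFSE = -0.4Δₒ = -8976 cm⁻¹.
Low-spin t₂g⁶ eg⁰ gives -2.4Δₒ = -53856 cm⁻¹, but forming 2 extra pairs costs 2P = 51340 cm⁻¹, so E(LS) = -53856 + 51340 = -2516 cm⁻¹.
The difference is -2516 − (-8976) = 6460 cm⁻¹, so high-spin lies lower.

6460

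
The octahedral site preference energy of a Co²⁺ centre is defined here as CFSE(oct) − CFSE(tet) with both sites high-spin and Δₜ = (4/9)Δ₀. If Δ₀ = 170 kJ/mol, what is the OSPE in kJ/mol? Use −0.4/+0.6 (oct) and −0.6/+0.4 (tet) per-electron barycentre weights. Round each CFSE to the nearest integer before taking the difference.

Co is in group 9, so Co²⁺ is d⁷ (9 − 2 = 7).
Octahedral high-spin t₂g⁵ eg²: CFSE = -0.8 × 170 = -136 kJ/mol.
In a tetrahedral site the filling is e⁴ t₂³: CFSE(tet) = -1.2Δₜ = -1.2 × (4/9)(170) = -91 kJ/mol.
Subtracting, OSPE = -136 − (-91) = -45 kJ/mol.

-45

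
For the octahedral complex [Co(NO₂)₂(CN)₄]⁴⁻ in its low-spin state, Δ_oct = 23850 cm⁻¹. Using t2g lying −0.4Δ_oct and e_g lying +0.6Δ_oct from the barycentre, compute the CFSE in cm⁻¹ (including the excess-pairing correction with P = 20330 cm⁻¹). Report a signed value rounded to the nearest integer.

-22600

Ligand charges: 2×(-1) from NO₂⁻ and 4×(-1) from CN⁻ sum to -6; with overall charge -4, Co is +2.
Group 9 minus oxidation state +2 gives a d⁷ configuration for Co²⁺.
Electron filling gives t2g^6 e_g^1.
CFSE(orbital) = 6×(-0.4Δ_oct) + 1×(0.6Δ_oct) = -1.8Δ_oct; with Δ_oct = 23850 cm⁻¹ that is -42930 cm⁻¹.
Relative to high-spin t2g^5 e_g^2 (2 paired), the low-spin configuration has 1 additional pair, contributing +1 × 20330 = +20330 cm⁻¹.
Combining: -42930 + 20330 = -22600 cm⁻¹.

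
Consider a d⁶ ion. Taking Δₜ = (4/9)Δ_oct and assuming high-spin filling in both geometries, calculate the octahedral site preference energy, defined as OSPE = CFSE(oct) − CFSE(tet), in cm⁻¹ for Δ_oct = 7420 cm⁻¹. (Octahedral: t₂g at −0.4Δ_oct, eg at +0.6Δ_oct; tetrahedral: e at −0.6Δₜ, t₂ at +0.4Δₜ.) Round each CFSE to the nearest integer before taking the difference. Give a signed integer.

Octahedral high-spin t₂g⁴ eg²: CFSE = -0.4 × 7420 = -2968 cm⁻¹.
Tetrahedral e³ t₂³ gives -0.6Δₜ = -0.6 × (4/9) × 7420 = -1979 cm⁻¹.
Subtracting, OSPE = -2968 − (-1979) = -989 cm⁻¹.

-989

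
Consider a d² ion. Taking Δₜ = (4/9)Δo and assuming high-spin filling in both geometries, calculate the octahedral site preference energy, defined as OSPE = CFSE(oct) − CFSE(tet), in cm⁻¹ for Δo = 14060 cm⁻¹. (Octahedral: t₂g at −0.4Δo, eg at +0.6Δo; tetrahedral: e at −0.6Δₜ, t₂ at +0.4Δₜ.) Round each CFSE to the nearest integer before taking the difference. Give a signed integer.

Octahedral high-spin t2g^2 e_g^0: CFSE = -0.8 × 14060 = -11248 cm⁻¹.
Tetrahedral e^2 t2^0 gives -1.2Δₜ = -1.2 × (4/9) × 14060 = -7499 cm⁻¹.
OSPE = -11248 − (-7499) = -3749 cm⁻¹.

-3749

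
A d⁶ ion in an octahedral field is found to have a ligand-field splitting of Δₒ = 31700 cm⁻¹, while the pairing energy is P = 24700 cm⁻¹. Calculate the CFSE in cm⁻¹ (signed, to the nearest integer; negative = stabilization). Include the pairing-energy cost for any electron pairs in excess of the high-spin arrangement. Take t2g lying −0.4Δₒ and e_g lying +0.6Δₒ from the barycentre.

-26680

Here Δₒ > P (31700 > 24700), so the low-spin state is favoured.
Configuration: t2g^6 e_g^0.
Orbital CFSE = -2.4Δₒ = -2.4 × 31700 = -76080 cm⁻¹.
Excess pairs vs high-spin: 3 − 1 = 2; pairing cost = +49400 cm⁻¹.
Net CFSE = -76080 + 49400 = -26680 cm⁻¹.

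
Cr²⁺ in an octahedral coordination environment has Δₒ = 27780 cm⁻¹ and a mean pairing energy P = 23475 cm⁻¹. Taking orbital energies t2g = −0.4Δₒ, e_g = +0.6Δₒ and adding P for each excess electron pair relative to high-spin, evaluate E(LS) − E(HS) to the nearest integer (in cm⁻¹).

Cr sits in group 6; removing 2 electrons leaves Cr²⁺ with 6 − 2 = 4 d electrons.
In the high-spin limit (t2g^3 e_g^1) the orbital term is -0.6Δₒ = -16668 cm⁻¹, with no excess pairing.
Low-spin: t2g^4 e_g^0, orbital CFSE = -1.6Δₒ = -44448 cm⁻¹; plus 1 excess pair × P = +23475 cm⁻¹; total -20973 cm⁻¹.
The difference is -20973 − (-16668) = -4305 cm⁻¹, so low-spin lies lower.

-4305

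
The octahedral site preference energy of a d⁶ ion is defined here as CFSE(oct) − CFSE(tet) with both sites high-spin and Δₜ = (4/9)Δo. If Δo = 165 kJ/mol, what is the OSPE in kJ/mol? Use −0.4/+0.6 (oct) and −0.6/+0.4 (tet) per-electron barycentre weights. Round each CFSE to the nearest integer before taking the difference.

-22

Octahedral high-spin t₂g⁴ eg²: CFSE = -0.4 × 165 = -66 kJ/mol.
Tetrahedral e³ t₂³ gives -0.6Δₜ = -0.6 × (4/9) × 165 = -44 kJ/mol.
OSPE = -66 − (-44) = -22 kJ/mol.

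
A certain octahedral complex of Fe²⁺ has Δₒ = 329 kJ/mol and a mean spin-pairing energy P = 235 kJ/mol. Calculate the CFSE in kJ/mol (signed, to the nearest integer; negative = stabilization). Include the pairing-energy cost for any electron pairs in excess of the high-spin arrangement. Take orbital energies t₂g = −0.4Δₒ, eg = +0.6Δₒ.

-320

Group 8 minus oxidation state +2 gives a d⁶ configuration for Fe²⁺.
Here Δₒ > P (329 > 235), so the low-spin state is favoured.
Configuration: t₂g⁶ eg⁰.
Orbital CFSE = -2.4Δₒ = -2.4 × 329 = -790 kJ/mol.
Excess pairs vs high-spin: 3 − 1 = 2; pairing cost = +470 kJ/mol.
Net CFSE = -790 + 470 = -320 kJ/mol.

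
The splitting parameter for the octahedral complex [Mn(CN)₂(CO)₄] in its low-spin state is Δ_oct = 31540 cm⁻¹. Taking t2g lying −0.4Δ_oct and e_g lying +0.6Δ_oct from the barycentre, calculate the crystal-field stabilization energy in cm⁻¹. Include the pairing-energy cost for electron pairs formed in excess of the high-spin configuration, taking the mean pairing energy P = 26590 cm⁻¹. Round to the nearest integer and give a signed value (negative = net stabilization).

-9900

Ligand charges: 2×(-1) from CN⁻ and 4×(+0) from CO sum to -2; with overall charge +0, Mn is +2.
Mn sits in group 7; removing 2 electrons leaves Mn²⁺ with 7 − 2 = 5 d electrons.
The d⁵ electrons fill as t2g^5 e_g^0.
The orbital stabilization is -2.0Δ_oct = -2.0 × 31540 = -63080 cm⁻¹.
Relative to high-spin t2g^3 e_g^2 (0 paired), the low-spin configuration has 2 additional pairs, contributing +2 × 26590 = +53180 cm⁻¹.
Combining: -63080 + 53180 = -9900 cm⁻¹.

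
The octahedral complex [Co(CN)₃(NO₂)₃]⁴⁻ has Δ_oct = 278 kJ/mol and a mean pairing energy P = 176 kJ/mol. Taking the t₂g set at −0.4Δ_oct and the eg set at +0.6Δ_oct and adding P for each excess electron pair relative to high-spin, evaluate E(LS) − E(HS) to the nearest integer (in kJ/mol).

Ligand charges: 3×(-1) from CN⁻ and 3×(-1) from NO₂⁻ sum to -6; with overall charge -4, Co is +2.
Co is in group 9, so Co²⁺ is d⁷ (9 − 2 = 7).
In the high-spin limit (t₂g⁵ eg²) the orbital term is -0.8Δ_oct = -222 kJ/mol, with no excess pairing.
For low-spin the configuration is t₂g⁶ eg¹: orbital energy -1.8 × 278 = -500 kJ/mol, and 1 additional pair relative to high-spin adds 176 kJ/mol, giving -324 kJ/mol.
E(LS) − E(HS) = -324 − (-222) = -102 kJ/mol.

-102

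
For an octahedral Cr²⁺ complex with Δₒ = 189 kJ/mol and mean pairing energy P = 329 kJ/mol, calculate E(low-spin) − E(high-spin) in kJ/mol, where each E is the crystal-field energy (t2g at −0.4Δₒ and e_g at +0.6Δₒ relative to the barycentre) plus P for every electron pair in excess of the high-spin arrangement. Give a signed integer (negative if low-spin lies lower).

140

Cr sits in group 6; removing 2 electrons leaves Cr²⁺ with 6 − 2 = 4 d electrons.
High-spin d⁴ fills as t2g^3 e_g^1 with CFSE 3(−0.4) + 1(+0.6) = -0.6Δₒ = -113 kJ/mol.
Low-spin t2g^4 e_g^0 gives -1.6Δₒ = -302 kJ/mol, but forming 1 extra pair costs 1P = 329 kJ/mol, so E(LS) = -302 + 329 = 27 kJ/mol.
E(LS) − E(HS) = 27 − (-113) = 140 kJ/mol.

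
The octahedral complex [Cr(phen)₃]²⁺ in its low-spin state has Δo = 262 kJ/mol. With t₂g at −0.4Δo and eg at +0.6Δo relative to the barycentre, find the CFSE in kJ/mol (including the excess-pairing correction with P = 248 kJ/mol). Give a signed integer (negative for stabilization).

-171

phen is neutral, so the +2 overall charge sits on Cr: oxidation state +2.
Cr²⁺: group 6, so d-count = 6 − 2 = 4.
The d⁴ electrons fill as t₂g⁴ eg⁰.
Orbital CFSE = 4(-0.4) + 0(0.6) = -1.6Δo = -1.6 × 262 = -419 kJ/mol.
Relative to high-spin t₂g³ eg¹ (0 paired), the low-spin configuration has 1 additional pair, contributing +1 × 248 = +248 kJ/mol.
Overall CFSE = -419 + 248 = -171 kJ/mol.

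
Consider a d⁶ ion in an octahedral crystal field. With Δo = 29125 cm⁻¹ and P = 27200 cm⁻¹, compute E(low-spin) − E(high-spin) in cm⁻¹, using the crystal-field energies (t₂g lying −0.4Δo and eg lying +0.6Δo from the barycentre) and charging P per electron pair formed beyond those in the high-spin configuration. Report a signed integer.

-3850

High-spin: t₂g⁴ eg², CFSE = -0.4Δo = -11650 cm⁻¹.
Low-spin t₂g⁶ eg⁰ gives -2.4Δo = -69900 cm⁻¹, but forming 2 extra pairs costs 2P = 54400 cm⁻¹, so E(LS) = -69900 + 54400 = -15500 cm⁻¹.
The difference is -15500 − (-11650) = -3850 cm⁻¹, so low-spin lies lower.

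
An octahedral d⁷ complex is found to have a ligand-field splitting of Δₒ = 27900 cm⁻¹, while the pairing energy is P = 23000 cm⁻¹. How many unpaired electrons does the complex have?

1

With Δₒ > P the complex is low-spin.
Configuration: t2g^6 e_g^1.
Unpaired electrons: 1.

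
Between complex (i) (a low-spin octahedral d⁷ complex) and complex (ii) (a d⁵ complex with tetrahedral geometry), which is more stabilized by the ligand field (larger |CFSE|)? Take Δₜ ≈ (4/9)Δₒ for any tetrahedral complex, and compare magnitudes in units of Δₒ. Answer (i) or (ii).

(i): t₂g⁶ eg¹, CFSE = -1.8Δₒ.
(ii): Tetrahedral splitting is small, so the complex is high-spin; e² t₂³, CFSE = 0.0Δₜ ≈ 0.00Δₒ.
So (i) has the larger |CFSE|.

(i)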